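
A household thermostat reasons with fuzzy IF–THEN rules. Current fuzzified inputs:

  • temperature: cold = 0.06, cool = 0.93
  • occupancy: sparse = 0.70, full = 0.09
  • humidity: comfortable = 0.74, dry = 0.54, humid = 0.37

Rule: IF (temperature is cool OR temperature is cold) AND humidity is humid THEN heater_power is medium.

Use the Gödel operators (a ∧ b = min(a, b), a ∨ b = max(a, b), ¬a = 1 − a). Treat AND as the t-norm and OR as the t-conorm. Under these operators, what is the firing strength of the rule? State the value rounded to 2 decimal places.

firing strength: (cool=0.93 OR cold=0.06) = 0.93; AND[min(a, b)] with humid=0.37 → w = 0.37

0.37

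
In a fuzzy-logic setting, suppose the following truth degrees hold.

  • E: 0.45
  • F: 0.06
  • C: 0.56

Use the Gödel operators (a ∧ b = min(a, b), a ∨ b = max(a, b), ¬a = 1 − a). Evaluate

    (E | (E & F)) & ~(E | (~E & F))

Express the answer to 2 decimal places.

E & F = min(a, b) on (0.45, 0.06) = 0.06
E | (E & F) = max(a, b) on (0.45, 0.06) = 0.45
~E = 1 − 0.45 = 0.55
~E & F = min(a, b) on (0.55, 0.06) = 0.06
E | (~E & F) = max(a, b) on (0.45, 0.06) = 0.45
~(E | (~E & F)) = 1 − 0.45 = 0.55
(E | (E & F)) & ~(E | (~E & F)) = min(a, b) on (0.45, 0.55) = 0.45

0.45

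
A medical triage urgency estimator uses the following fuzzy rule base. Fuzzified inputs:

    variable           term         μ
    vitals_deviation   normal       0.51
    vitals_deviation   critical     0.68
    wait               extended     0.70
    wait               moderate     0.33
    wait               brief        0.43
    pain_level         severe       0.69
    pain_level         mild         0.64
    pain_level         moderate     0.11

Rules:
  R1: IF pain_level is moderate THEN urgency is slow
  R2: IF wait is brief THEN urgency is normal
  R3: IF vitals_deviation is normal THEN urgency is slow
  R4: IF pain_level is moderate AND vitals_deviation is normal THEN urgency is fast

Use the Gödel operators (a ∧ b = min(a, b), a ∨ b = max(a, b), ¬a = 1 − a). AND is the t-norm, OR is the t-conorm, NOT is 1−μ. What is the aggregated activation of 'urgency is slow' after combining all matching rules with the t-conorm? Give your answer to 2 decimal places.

R1: moderate=0.11 → w = 0.11
R2: brief=0.43 → w = 0.43
R3: normal=0.51 → w = 0.51
R4: moderate=0.11, normal=0.51; AND[min(a, b)] → w = 0.11
Rules with consequent 'slow': {R1, R3} → strengths 0.11, 0.51
Aggregate via t-conorm [max(a, b)]: 0.51

0.51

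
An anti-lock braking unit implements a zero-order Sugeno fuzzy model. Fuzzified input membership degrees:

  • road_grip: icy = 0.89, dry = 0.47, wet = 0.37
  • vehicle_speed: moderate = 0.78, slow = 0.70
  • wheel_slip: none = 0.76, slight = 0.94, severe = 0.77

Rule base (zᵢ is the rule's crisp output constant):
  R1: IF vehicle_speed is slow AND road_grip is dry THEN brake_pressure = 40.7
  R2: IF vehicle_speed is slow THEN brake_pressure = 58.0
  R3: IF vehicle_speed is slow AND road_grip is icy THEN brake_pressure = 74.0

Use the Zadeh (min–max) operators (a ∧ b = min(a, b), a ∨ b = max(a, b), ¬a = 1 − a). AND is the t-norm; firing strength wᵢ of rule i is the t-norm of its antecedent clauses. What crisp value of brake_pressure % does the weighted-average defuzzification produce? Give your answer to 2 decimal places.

59.64

R1 (z=40.7): slow=0.70, dry=0.47; AND[min(a, b)] → w = 0.47
R2 (z=58.0): slow=0.70 → w = 0.70
R3 (z=74.0): slow=0.70, icy=0.89; AND[min(a, b)] → w = 0.70
Weighted average = (0.47·40.7 + 0.70·58.0 + 0.70·74.0) / (0.47 + 0.70 + 0.70)
  = 111.5290 / 1.8700 = 59.64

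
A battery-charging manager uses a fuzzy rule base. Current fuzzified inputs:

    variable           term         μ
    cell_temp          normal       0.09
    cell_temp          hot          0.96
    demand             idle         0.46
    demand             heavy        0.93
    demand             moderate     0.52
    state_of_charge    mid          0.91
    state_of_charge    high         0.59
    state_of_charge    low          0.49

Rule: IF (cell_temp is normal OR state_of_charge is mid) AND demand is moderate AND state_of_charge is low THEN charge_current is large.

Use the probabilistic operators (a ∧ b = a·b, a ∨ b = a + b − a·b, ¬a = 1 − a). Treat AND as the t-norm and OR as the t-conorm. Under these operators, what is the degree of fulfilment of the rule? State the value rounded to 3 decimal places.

firing strength: (normal=0.09 OR mid=0.91) = 0.9181; AND[a·b] with moderate=0.52, low=0.49 → w = 0.2339

0.234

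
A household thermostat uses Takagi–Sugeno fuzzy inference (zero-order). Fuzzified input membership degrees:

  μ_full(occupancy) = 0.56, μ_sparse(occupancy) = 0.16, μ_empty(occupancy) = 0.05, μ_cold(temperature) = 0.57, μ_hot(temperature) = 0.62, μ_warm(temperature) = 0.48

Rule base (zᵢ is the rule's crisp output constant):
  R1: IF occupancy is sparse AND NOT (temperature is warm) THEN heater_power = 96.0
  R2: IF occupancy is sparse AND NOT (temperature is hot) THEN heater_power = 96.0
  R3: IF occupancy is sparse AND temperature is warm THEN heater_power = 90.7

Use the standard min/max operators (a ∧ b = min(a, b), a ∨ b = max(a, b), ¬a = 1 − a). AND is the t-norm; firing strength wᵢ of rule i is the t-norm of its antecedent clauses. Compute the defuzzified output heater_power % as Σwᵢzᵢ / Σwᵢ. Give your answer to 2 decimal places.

R1 (z=96.0): sparse=0.16, ¬warm=1−0.48=0.52; AND[min(a, b)] → w = 0.16
R2 (z=96.0): sparse=0.16, ¬hot=1−0.62=0.38; AND[min(a, b)] → w = 0.16
R3 (z=90.7): sparse=0.16, warm=0.48; AND[min(a, b)] → w = 0.16
Weighted average = (0.16·96.0 + 0.16·96.0 + 0.16·90.7) / (0.16 + 0.16 + 0.16)
  = 45.2320 / 0.4800 = 94.23

94.23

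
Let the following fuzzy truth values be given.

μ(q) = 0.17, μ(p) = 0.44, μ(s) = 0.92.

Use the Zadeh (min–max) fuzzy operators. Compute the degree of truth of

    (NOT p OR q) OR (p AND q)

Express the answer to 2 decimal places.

NOT p = 1 − 0.44 = 0.56
NOT p OR q = max(a, b) on (0.56, 0.17) = 0.56
p AND q = min(a, b) on (0.44, 0.17) = 0.17
(NOT p OR q) OR (p AND q) = max(a, b) on (0.56, 0.17) = 0.56

0.56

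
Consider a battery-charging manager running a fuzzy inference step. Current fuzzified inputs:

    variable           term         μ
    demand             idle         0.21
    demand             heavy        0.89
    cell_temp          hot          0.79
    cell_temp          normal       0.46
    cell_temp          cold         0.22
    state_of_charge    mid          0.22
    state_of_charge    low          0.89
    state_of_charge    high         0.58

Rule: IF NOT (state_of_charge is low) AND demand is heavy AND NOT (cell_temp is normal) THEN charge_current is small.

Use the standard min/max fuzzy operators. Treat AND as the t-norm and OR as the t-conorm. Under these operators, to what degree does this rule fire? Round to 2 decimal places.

0.11

firing strength: ¬low=1−0.89=0.11, heavy=0.89, ¬normal=1−0.46=0.54; AND[min(a, b)] → w = 0.11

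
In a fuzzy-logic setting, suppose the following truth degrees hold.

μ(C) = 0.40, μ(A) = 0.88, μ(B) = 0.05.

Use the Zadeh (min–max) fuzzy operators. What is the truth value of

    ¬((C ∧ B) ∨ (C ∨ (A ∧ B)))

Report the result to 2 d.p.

0.60

C ∧ B = min(a, b) on (0.40, 0.05) = 0.05
A ∧ B = min(a, b) on (0.88, 0.05) = 0.05
C ∨ (A ∧ B) = max(a, b) on (0.40, 0.05) = 0.40
(C ∧ B) ∨ (C ∨ (A ∧ B)) = max(a, b) on (0.05, 0.40) = 0.40
¬((C ∧ B) ∨ (C ∨ (A ∧ B))) = 1 − 0.40 = 0.60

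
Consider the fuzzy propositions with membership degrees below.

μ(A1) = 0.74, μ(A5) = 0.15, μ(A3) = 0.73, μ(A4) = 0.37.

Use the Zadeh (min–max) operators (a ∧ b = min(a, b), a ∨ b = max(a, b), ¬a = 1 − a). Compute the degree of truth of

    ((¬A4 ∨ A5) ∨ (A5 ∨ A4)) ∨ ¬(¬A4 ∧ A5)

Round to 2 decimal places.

¬A4 = 1 − 0.37 = 0.63
¬A4 ∨ A5 = max(a, b) on (0.63, 0.15) = 0.63
A5 ∨ A4 = max(a, b) on (0.15, 0.37) = 0.37
(¬A4 ∨ A5) ∨ (A5 ∨ A4) = max(a, b) on (0.63, 0.37) = 0.63
¬A4 = 1 − 0.37 = 0.63
¬A4 ∧ A5 = min(a, b) on (0.63, 0.15) = 0.15
¬(¬A4 ∧ A5) = 1 − 0.15 = 0.85
((¬A4 ∨ A5) ∨ (A5 ∨ A4)) ∨ ¬(¬A4 ∧ A5) = max(a, b) on (0.63, 0.85) = 0.85

0.85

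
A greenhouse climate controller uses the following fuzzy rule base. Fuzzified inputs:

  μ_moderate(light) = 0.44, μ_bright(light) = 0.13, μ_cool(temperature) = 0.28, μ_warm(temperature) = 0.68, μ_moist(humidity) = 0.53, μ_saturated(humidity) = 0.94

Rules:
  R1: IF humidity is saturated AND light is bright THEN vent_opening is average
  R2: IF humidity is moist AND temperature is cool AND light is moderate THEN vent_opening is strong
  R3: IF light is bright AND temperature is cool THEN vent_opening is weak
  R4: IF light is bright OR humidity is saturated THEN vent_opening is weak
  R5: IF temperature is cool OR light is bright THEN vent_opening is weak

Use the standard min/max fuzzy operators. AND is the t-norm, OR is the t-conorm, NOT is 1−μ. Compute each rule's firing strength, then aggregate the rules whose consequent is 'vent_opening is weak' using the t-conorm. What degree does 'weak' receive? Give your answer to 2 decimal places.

R1: saturated=0.94, bright=0.13; AND[min(a, b)] → w = 0.13
R2: moist=0.53, cool=0.28, moderate=0.44; AND[min(a, b)] → w = 0.28
R3: bright=0.13, cool=0.28; AND[min(a, b)] → w = 0.13
R4: bright=0.13, saturated=0.94; OR[max(a, b)] → w = 0.94
R5: cool=0.28, bright=0.13; OR[max(a, b)] → w = 0.28
Rules with consequent 'weak': {R3, R4, R5} → strengths 0.13, 0.94, 0.28
Aggregate via t-conorm [max(a, b)]: 0.94

0.94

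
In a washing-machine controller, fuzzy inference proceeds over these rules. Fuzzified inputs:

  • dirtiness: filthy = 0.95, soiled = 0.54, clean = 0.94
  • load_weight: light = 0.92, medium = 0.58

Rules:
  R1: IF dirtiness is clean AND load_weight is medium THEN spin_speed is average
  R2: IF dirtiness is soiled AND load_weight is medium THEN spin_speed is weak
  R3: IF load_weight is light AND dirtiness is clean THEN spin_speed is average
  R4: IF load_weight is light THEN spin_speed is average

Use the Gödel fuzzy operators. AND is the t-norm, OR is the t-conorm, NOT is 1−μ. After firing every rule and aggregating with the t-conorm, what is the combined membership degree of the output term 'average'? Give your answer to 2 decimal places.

R1: clean=0.94, medium=0.58; AND[min(a, b)] → w = 0.58
R2: soiled=0.54, medium=0.58; AND[min(a, b)] → w = 0.54
R3: light=0.92, clean=0.94; AND[min(a, b)] → w = 0.92
R4: light=0.92 → w = 0.92
Rules with consequent 'average': {R1, R3, R4} → strengths 0.58, 0.92, 0.92
Aggregate via t-conorm [max(a, b)]: 0.92

0.92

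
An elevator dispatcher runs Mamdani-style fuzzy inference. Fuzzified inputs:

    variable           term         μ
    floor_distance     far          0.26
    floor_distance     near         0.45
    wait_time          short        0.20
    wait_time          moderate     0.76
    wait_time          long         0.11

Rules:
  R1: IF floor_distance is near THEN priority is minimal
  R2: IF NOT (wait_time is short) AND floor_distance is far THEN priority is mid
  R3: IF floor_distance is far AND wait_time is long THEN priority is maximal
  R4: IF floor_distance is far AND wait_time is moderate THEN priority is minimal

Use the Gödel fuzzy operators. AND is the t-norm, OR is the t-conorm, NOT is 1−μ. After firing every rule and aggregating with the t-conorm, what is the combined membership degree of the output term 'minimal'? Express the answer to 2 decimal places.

R1: near=0.45 → w = 0.45
R2: ¬short=1−0.20=0.80, far=0.26; AND[min(a, b)] → w = 0.26
R3: far=0.26, long=0.11; AND[min(a, b)] → w = 0.11
R4: far=0.26, moderate=0.76; AND[min(a, b)] → w = 0.26
Rules with consequent 'minimal': {R1, R4} → strengths 0.45, 0.26
Aggregate via t-conorm [max(a, b)]: 0.45

0.45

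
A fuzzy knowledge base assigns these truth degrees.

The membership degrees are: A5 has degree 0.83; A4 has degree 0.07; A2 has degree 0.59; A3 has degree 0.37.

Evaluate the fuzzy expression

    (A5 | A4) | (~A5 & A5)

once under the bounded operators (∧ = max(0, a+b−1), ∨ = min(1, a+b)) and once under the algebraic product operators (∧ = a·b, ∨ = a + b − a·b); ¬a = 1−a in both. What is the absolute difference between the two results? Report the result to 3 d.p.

0.036

Under bounded:
  A5 | A4 = min(1, a+b) on (0.83, 0.07) = 0.90
  ~A5 = 1 − 0.83 = 0.17
  ~A5 & A5 = max(0, a+b−1) on (0.17, 0.83) = 0.00
  (A5 | A4) | (~A5 & A5) = min(1, a+b) on (0.90, 0.00) = 0.90
  → value = 0.9000
Under algebraic product:
  A5 | A4 = a + b − a·b on (0.8300, 0.0700) = 0.8419
  ~A5 = 1 − 0.8300 = 0.1700
  ~A5 & A5 = a·b on (0.1700, 0.8300) = 0.1411
  (A5 | A4) | (~A5 & A5) = a + b − a·b on (0.8419, 0.1411) = 0.8642
  → value = 0.8642
|0.9000 − 0.8642| = 0.036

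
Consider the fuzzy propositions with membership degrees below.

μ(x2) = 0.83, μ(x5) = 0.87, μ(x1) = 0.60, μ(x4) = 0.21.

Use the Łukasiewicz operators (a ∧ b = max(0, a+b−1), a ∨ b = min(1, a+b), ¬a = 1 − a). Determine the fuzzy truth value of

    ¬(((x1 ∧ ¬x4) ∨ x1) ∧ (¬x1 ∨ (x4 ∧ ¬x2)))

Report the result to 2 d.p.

0.61

¬x4 = 1 − 0.21 = 0.79
x1 ∧ ¬x4 = max(0, a+b−1) on (0.60, 0.79) = 0.39
(x1 ∧ ¬x4) ∨ x1 = min(1, a+b) on (0.39, 0.60) = 0.99
¬x1 = 1 − 0.60 = 0.40
¬x2 = 1 − 0.83 = 0.17
x4 ∧ ¬x2 = max(0, a+b−1) on (0.21, 0.17) = 0.00
¬x1 ∨ (x4 ∧ ¬x2) = min(1, a+b) on (0.40, 0.00) = 0.40
((x1 ∧ ¬x4) ∨ x1) ∧ (¬x1 ∨ (x4 ∧ ¬x2)) = max(0, a+b−1) on (0.99, 0.40) = 0.39
¬(((x1 ∧ ¬x4) ∨ x1) ∧ (¬x1 ∨ (x4 ∧ ¬x2))) = 1 − 0.39 = 0.61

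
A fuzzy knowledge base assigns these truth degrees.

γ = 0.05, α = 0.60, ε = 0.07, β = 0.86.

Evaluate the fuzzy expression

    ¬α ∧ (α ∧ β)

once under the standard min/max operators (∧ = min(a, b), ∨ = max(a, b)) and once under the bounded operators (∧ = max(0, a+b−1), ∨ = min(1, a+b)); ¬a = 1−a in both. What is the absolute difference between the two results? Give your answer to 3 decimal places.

Under standard min/max:
  ¬α = 1 − 0.60 = 0.40
  α ∧ β = min(a, b) on (0.60, 0.86) = 0.60
  ¬α ∧ (α ∧ β) = min(a, b) on (0.40, 0.60) = 0.40
  → value = 0.4000
Under bounded:
  ¬α = 1 − 0.60 = 0.40
  α ∧ β = max(0, a+b−1) on (0.60, 0.86) = 0.46
  ¬α ∧ (α ∧ β) = max(0, a+b−1) on (0.40, 0.46) = 0.00
  → value = 0.0000
|0.4000 − 0.0000| = 0.400

0.400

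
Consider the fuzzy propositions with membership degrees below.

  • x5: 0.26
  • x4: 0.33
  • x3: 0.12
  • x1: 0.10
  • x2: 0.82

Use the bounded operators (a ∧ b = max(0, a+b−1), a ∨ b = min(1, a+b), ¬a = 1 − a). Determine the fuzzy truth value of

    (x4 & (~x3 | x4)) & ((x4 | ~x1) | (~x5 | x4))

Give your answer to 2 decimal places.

~x3 = 1 − 0.12 = 0.88
~x3 | x4 = min(1, a+b) on (0.88, 0.33) = 1.00
x4 & (~x3 | x4) = max(0, a+b−1) on (0.33, 1.00) = 0.33
~x1 = 1 − 0.10 = 0.90
x4 | ~x1 = min(1, a+b) on (0.33, 0.90) = 1.00
~x5 = 1 − 0.26 = 0.74
~x5 | x4 = min(1, a+b) on (0.74, 0.33) = 1.00
(x4 | ~x1) | (~x5 | x4) = min(1, a+b) on (1.00, 1.00) = 1.00
(x4 & (~x3 | x4)) & ((x4 | ~x1) | (~x5 | x4)) = max(0, a+b−1) on (0.33, 1.00) = 0.33

0.33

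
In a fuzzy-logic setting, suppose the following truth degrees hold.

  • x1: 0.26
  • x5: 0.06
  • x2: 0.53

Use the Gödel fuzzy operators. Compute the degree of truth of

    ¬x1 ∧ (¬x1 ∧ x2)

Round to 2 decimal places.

¬x1 = 1 − 0.26 = 0.74
¬x1 = 1 − 0.26 = 0.74
¬x1 ∧ x2 = min(a, b) on (0.74, 0.53) = 0.53
¬x1 ∧ (¬x1 ∧ x2) = min(a, b) on (0.74, 0.53) = 0.53

0.53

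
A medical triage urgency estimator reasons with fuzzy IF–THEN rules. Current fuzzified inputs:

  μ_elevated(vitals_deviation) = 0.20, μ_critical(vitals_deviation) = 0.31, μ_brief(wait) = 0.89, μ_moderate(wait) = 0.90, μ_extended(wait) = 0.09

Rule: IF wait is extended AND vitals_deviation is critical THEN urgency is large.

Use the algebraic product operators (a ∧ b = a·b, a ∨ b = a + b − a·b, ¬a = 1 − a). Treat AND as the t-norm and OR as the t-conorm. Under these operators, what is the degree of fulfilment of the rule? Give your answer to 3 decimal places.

firing strength: extended=0.09, critical=0.31; AND[a·b] → w = 0.0279

0.028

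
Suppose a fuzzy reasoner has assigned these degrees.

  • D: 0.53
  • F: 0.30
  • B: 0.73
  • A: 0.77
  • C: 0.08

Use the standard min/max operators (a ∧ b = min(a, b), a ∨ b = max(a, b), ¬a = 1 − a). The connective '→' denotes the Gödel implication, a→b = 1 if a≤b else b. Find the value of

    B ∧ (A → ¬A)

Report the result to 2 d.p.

¬A = 1 − 0.77 = 0.23
A → ¬A  [Gödel: 1 if a≤b else b] with a=0.77, b=0.23 → 0.23
B ∧ (A → ¬A) = min(a, b) on (0.73, 0.23) = 0.23

0.23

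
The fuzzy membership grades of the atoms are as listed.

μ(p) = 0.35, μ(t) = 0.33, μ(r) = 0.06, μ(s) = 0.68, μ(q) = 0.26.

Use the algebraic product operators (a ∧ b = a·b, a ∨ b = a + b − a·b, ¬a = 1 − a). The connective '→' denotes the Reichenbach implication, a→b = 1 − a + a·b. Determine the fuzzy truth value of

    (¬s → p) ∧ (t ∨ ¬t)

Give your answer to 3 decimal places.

0.617

¬s = 1 − 0.6800 = 0.3200
¬s → p  [Reichenbach: 1 − a + a·b] with a=0.3200, b=0.3500 → 0.7920
¬t = 1 − 0.3300 = 0.6700
t ∨ ¬t = a + b − a·b on (0.3300, 0.6700) = 0.7789
(¬s → p) ∧ (t ∨ ¬t) = a·b on (0.7920, 0.7789) = 0.6169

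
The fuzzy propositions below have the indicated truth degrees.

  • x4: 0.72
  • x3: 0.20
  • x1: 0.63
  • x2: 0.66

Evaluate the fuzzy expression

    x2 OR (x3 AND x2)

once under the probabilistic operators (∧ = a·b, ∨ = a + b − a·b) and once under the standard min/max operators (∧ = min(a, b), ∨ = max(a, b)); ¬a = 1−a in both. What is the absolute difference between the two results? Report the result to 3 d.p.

Under probabilistic:
  x3 AND x2 = a·b on (0.2000, 0.6600) = 0.1320
  x2 OR (x3 AND x2) = a + b − a·b on (0.6600, 0.1320) = 0.7049
  → value = 0.7049
Under standard min/max:
  x3 AND x2 = min(a, b) on (0.20, 0.66) = 0.20
  x2 OR (x3 AND x2) = max(a, b) on (0.66, 0.20) = 0.66
  → value = 0.6600
|0.7049 − 0.6600| = 0.045

0.045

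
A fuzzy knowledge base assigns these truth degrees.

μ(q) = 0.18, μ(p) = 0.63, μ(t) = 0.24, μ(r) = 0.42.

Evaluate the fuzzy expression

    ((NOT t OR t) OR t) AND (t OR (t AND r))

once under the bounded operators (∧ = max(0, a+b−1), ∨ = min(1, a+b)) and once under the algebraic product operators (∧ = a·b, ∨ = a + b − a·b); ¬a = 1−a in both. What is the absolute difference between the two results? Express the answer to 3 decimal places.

0.033

Under bounded:
  NOT t = 1 − 0.24 = 0.76
  NOT t OR t = min(1, a+b) on (0.76, 0.24) = 1.00
  (NOT t OR t) OR t = min(1, a+b) on (1.00, 0.24) = 1.00
  t AND r = max(0, a+b−1) on (0.24, 0.42) = 0.00
  t OR (t AND r) = min(1, a+b) on (0.24, 0.00) = 0.24
  ((NOT t OR t) OR t) AND (t OR (t AND r)) = max(0, a+b−1) on (1.00, 0.24) = 0.24
  → value = 0.2400
Under algebraic product:
  NOT t = 1 − 0.2400 = 0.7600
  NOT t OR t = a + b − a·b on (0.7600, 0.2400) = 0.8176
  (NOT t OR t) OR t = a + b − a·b on (0.8176, 0.2400) = 0.8614
  t AND r = a·b on (0.2400, 0.4200) = 0.1008
  t OR (t AND r) = a + b − a·b on (0.2400, 0.1008) = 0.3166
  ((NOT t OR t) OR t) AND (t OR (t AND r)) = a·b on (0.8614, 0.3166) = 0.2727
  → value = 0.2727
|0.2400 − 0.2727| = 0.033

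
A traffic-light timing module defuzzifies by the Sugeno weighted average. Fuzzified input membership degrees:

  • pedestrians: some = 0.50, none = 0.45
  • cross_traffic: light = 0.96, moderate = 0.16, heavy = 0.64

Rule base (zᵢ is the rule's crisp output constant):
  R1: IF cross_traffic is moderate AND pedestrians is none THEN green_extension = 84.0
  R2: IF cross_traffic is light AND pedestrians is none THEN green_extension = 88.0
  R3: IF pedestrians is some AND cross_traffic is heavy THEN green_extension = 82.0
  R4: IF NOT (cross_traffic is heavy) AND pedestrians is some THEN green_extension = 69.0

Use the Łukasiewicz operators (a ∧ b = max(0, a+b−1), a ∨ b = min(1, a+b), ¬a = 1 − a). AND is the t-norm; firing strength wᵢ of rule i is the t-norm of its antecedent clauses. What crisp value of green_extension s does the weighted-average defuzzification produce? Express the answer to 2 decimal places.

R1 (z=84.0): moderate=0.16, none=0.45; AND[max(0, a+b−1)] → w = 0.00
R2 (z=88.0): light=0.96, none=0.45; AND[max(0, a+b−1)] → w = 0.41
R3 (z=82.0): some=0.50, heavy=0.64; AND[max(0, a+b−1)] → w = 0.14
R4 (z=69.0): ¬heavy=1−0.64=0.36, some=0.50; AND[max(0, a+b−1)] → w = 0.00
Weighted average = (0.00·84.0 + 0.41·88.0 + 0.14·82.0 + 0.00·69.0) / (0.00 + 0.41 + 0.14 + 0.00)
  = 47.5600 / 0.5500 = 86.47

86.47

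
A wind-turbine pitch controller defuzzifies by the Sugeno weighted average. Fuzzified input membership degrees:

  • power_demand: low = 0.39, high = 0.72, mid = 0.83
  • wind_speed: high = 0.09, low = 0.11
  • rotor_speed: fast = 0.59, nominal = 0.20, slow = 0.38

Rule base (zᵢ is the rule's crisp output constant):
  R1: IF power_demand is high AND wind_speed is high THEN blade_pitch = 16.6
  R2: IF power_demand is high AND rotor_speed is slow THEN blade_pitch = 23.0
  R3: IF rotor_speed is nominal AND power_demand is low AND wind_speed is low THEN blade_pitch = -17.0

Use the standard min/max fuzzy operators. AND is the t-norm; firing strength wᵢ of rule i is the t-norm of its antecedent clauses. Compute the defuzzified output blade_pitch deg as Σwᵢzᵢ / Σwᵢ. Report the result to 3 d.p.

R1 (z=16.6): high=0.72, high=0.09; AND[min(a, b)] → w = 0.09
R2 (z=23.0): high=0.72, slow=0.38; AND[min(a, b)] → w = 0.38
R3 (z=-17.0): nominal=0.20, low=0.39, low=0.11; AND[min(a, b)] → w = 0.11
Weighted average = (0.09·16.6 + 0.38·23.0 + 0.11·-17.0) / (0.09 + 0.38 + 0.11)
  = 8.3640 / 0.5800 = 14.421

14.421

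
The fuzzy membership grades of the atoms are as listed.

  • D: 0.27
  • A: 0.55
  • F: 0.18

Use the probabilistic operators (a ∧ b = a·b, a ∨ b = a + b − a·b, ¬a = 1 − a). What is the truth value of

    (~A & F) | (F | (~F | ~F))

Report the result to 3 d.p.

~A = 1 − 0.5500 = 0.4500
~A & F = a·b on (0.4500, 0.1800) = 0.0810
~F = 1 − 0.1800 = 0.8200
~F = 1 − 0.1800 = 0.8200
~F | ~F = a + b − a·b on (0.8200, 0.8200) = 0.9676
F | (~F | ~F) = a + b − a·b on (0.1800, 0.9676) = 0.9734
(~A & F) | (F | (~F | ~F)) = a + b − a·b on (0.0810, 0.9734) = 0.9756

0.976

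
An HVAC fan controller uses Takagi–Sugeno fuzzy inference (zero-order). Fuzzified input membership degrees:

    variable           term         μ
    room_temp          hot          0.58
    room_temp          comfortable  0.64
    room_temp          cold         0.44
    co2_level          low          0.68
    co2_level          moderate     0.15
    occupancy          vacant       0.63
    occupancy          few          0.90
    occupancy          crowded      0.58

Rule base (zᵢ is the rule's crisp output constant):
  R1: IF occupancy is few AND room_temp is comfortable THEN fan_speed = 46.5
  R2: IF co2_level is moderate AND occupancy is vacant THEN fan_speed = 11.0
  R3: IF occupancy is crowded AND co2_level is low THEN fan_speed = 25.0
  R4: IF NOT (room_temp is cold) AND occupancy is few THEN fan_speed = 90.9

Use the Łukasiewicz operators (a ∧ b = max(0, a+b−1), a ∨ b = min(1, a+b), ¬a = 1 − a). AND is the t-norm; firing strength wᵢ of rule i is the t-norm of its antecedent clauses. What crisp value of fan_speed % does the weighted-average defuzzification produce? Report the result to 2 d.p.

58.27

R1 (z=46.5): few=0.90, comfortable=0.64; AND[max(0, a+b−1)] → w = 0.54
R2 (z=11.0): moderate=0.15, vacant=0.63; AND[max(0, a+b−1)] → w = 0.00
R3 (z=25.0): crowded=0.58, low=0.68; AND[max(0, a+b−1)] → w = 0.26
R4 (z=90.9): ¬cold=1−0.44=0.56, few=0.90; AND[max(0, a+b−1)] → w = 0.46
Weighted average = (0.54·46.5 + 0.00·11.0 + 0.26·25.0 + 0.46·90.9) / (0.54 + 0.00 + 0.26 + 0.46)
  = 73.4240 / 1.2600 = 58.27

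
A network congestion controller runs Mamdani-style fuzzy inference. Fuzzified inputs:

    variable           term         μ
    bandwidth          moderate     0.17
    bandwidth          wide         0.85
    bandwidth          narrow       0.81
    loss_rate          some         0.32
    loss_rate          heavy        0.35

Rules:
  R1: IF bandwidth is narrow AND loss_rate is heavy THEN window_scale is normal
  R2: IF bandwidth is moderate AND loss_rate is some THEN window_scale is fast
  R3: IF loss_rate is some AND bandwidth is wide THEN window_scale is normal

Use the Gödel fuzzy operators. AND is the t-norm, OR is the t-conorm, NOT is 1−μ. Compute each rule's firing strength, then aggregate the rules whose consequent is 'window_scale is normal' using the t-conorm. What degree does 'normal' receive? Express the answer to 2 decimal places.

R1: narrow=0.81, heavy=0.35; AND[min(a, b)] → w = 0.35
R2: moderate=0.17, some=0.32; AND[min(a, b)] → w = 0.17
R3: some=0.32, wide=0.85; AND[min(a, b)] → w = 0.32
Rules with consequent 'normal': {R1, R3} → strengths 0.35, 0.32
Aggregate via t-conorm [max(a, b)]: 0.35

0.35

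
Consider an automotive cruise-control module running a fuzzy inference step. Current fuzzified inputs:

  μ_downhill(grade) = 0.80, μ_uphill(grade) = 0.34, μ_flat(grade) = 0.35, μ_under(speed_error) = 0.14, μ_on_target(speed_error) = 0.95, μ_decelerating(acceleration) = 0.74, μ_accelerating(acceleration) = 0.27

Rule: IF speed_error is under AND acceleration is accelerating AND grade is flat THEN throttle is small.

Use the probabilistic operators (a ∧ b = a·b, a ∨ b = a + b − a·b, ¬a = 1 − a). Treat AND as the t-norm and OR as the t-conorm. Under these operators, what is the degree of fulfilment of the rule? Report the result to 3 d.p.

firing strength: under=0.14, accelerating=0.27, flat=0.35; AND[a·b] → w = 0.0132

0.013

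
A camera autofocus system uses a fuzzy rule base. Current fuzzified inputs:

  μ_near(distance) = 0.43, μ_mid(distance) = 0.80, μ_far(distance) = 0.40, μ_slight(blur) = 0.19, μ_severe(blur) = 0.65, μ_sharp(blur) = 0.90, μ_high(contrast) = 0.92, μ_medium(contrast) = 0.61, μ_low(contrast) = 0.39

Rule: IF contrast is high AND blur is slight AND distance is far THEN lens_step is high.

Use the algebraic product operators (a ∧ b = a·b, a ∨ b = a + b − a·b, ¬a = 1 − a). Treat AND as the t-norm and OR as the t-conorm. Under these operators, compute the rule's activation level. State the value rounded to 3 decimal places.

0.070

firing strength: high=0.92, slight=0.19, far=0.40; AND[a·b] → w = 0.0699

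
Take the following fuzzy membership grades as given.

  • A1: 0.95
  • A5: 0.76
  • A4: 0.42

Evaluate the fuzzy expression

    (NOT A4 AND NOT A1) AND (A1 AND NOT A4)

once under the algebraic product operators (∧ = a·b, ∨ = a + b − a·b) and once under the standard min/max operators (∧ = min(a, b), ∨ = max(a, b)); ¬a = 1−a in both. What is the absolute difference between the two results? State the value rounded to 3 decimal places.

Under algebraic product:
  NOT A4 = 1 − 0.4200 = 0.5800
  NOT A1 = 1 − 0.9500 = 0.0500
  NOT A4 AND NOT A1 = a·b on (0.5800, 0.0500) = 0.0290
  NOT A4 = 1 − 0.4200 = 0.5800
  A1 AND NOT A4 = a·b on (0.9500, 0.5800) = 0.5510
  (NOT A4 AND NOT A1) AND (A1 AND NOT A4) = a·b on (0.0290, 0.5510) = 0.0160
  → value = 0.0160
Under standard min/max:
  NOT A4 = 1 − 0.42 = 0.58
  NOT A1 = 1 − 0.95 = 0.05
  NOT A4 AND NOT A1 = min(a, b) on (0.58, 0.05) = 0.05
  NOT A4 = 1 − 0.42 = 0.58
  A1 AND NOT A4 = min(a, b) on (0.95, 0.58) = 0.58
  (NOT A4 AND NOT A1) AND (A1 AND NOT A4) = min(a, b) on (0.05, 0.58) = 0.05
  → value = 0.0500
|0.0160 − 0.0500| = 0.034

0.034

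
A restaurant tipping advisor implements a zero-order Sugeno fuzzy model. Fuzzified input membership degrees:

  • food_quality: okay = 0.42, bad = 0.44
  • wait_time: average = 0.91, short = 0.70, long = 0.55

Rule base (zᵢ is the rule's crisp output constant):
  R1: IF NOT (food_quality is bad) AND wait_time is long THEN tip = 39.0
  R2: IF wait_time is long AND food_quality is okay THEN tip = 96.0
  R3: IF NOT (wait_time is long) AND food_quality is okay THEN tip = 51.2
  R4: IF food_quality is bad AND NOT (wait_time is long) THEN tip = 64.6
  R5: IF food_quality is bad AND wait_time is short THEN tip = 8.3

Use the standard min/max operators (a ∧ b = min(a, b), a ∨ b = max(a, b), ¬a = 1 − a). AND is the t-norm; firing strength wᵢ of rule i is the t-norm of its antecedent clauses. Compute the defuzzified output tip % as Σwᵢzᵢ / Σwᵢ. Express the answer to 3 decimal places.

50.815

R1 (z=39.0): ¬bad=1−0.44=0.56, long=0.55; AND[min(a, b)] → w = 0.55
R2 (z=96.0): long=0.55, okay=0.42; AND[min(a, b)] → w = 0.42
R3 (z=51.2): ¬long=1−0.55=0.45, okay=0.42; AND[min(a, b)] → w = 0.42
R4 (z=64.6): bad=0.44, ¬long=1−0.55=0.45; AND[min(a, b)] → w = 0.44
R5 (z=8.3): bad=0.44, short=0.70; AND[min(a, b)] → w = 0.44
Weighted average = (0.55·39.0 + 0.42·96.0 + 0.42·51.2 + 0.44·64.6 + 0.44·8.3) / (0.55 + 0.42 + 0.42 + 0.44 + 0.44)
  = 115.3500 / 2.2700 = 50.815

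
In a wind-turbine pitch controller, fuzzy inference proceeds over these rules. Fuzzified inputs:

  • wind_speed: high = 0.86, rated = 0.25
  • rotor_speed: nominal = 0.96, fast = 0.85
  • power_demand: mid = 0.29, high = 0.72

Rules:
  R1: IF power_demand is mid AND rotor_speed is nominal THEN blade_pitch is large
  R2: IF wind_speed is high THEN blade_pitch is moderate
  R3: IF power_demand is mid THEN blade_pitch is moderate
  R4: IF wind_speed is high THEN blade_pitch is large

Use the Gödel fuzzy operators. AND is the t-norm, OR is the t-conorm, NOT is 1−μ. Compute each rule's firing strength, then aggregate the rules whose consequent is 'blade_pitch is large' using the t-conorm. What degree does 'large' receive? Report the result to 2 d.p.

R1: mid=0.29, nominal=0.96; AND[min(a, b)] → w = 0.29
R2: high=0.86 → w = 0.86
R3: mid=0.29 → w = 0.29
R4: high=0.86 → w = 0.86
Rules with consequent 'large': {R1, R4} → strengths 0.29, 0.86
Aggregate via t-conorm [max(a, b)]: 0.86

0.86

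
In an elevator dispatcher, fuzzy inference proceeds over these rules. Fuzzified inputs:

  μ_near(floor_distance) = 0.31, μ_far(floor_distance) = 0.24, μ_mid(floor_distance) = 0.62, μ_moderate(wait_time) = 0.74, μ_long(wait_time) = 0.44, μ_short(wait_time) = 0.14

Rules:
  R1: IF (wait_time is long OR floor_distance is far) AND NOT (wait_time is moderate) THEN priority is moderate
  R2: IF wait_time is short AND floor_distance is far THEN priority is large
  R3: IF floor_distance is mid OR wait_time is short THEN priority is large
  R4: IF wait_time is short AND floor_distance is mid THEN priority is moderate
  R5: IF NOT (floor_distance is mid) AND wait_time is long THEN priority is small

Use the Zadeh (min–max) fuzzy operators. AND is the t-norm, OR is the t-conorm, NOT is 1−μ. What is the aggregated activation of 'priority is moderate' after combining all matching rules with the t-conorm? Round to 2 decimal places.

0.26

R1: (long=0.44 OR far=0.24) = 0.44; AND[min(a, b)] with ¬moderate=1−0.74=0.26 → w = 0.26
R2: short=0.14, far=0.24; AND[min(a, b)] → w = 0.14
R3: mid=0.62, short=0.14; OR[max(a, b)] → w = 0.62
R4: short=0.14, mid=0.62; AND[min(a, b)] → w = 0.14
R5: ¬mid=1−0.62=0.38, long=0.44; AND[min(a, b)] → w = 0.38
Rules with consequent 'moderate': {R1, R4} → strengths 0.26, 0.14
Aggregate via t-conorm [max(a, b)]: 0.26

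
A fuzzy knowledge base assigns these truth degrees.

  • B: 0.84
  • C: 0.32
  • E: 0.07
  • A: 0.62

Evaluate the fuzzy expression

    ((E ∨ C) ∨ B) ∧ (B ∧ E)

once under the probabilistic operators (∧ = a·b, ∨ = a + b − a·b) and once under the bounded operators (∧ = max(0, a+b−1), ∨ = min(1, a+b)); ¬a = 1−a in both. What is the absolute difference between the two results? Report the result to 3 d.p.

Under probabilistic:
  E ∨ C = a + b − a·b on (0.0700, 0.3200) = 0.3676
  (E ∨ C) ∨ B = a + b − a·b on (0.3676, 0.8400) = 0.8988
  B ∧ E = a·b on (0.8400, 0.0700) = 0.0588
  ((E ∨ C) ∨ B) ∧ (B ∧ E) = a·b on (0.8988, 0.0588) = 0.0529
  → value = 0.0529
Under bounded:
  E ∨ C = min(1, a+b) on (0.07, 0.32) = 0.39
  (E ∨ C) ∨ B = min(1, a+b) on (0.39, 0.84) = 1.00
  B ∧ E = max(0, a+b−1) on (0.84, 0.07) = 0.00
  ((E ∨ C) ∨ B) ∧ (B ∧ E) = max(0, a+b−1) on (1.00, 0.00) = 0.00
  → value = 0.0000
|0.0529 − 0.0000| = 0.053

0.053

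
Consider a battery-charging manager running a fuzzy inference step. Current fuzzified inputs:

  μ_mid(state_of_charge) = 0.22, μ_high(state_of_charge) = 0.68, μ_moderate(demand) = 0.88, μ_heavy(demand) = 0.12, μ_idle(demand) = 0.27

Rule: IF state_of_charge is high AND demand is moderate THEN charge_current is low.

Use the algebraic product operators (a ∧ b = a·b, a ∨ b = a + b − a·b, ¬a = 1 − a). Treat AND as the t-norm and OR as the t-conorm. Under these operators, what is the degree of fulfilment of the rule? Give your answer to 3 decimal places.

firing strength: high=0.68, moderate=0.88; AND[a·b] → w = 0.5984

0.598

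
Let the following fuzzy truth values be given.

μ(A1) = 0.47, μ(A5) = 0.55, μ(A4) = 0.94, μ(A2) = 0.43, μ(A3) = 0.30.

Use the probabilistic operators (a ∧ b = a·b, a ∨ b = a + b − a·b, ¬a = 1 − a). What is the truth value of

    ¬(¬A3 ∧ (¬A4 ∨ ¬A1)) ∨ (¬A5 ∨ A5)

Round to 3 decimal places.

0.903

¬A3 = 1 − 0.3000 = 0.7000
¬A4 = 1 − 0.9400 = 0.0600
¬A1 = 1 − 0.4700 = 0.5300
¬A4 ∨ ¬A1 = a + b − a·b on (0.0600, 0.5300) = 0.5582
¬A3 ∧ (¬A4 ∨ ¬A1) = a·b on (0.7000, 0.5582) = 0.3907
¬(¬A3 ∧ (¬A4 ∨ ¬A1)) = 1 − 0.3907 = 0.6093
¬A5 = 1 − 0.5500 = 0.4500
¬A5 ∨ A5 = a + b − a·b on (0.4500, 0.5500) = 0.7525
¬(¬A3 ∧ (¬A4 ∨ ¬A1)) ∨ (¬A5 ∨ A5) = a + b − a·b on (0.6093, 0.7525) = 0.9033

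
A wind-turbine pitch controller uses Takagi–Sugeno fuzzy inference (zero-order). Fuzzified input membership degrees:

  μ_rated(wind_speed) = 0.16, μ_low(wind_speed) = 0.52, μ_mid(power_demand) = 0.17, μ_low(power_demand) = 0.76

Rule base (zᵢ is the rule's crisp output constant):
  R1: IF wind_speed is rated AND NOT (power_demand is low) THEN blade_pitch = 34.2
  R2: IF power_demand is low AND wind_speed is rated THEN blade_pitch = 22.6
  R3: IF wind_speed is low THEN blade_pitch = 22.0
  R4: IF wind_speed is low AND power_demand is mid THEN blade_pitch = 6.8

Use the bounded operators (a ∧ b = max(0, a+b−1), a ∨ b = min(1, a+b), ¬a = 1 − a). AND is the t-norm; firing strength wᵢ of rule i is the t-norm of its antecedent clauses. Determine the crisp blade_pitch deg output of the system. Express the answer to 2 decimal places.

R1 (z=34.2): rated=0.16, ¬low=1−0.76=0.24; AND[max(0, a+b−1)] → w = 0.00
R2 (z=22.6): low=0.76, rated=0.16; AND[max(0, a+b−1)] → w = 0.00
R3 (z=22.0): low=0.52 → w = 0.52
R4 (z=6.8): low=0.52, mid=0.17; AND[max(0, a+b−1)] → w = 0.00
Weighted average = (0.00·34.2 + 0.00·22.6 + 0.52·22.0 + 0.00·6.8) / (0.00 + 0.00 + 0.52 + 0.00)
  = 11.4400 / 0.5200 = 22.00

22.00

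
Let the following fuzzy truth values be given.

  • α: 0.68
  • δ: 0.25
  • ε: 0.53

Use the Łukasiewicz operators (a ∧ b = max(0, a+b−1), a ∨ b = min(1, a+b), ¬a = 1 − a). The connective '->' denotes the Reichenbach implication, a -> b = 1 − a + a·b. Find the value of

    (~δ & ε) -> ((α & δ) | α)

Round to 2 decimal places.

~δ = 1 − 0.25 = 0.75
~δ & ε = max(0, a+b−1) on (0.75, 0.53) = 0.28
α & δ = max(0, a+b−1) on (0.68, 0.25) = 0.00
(α & δ) | α = min(1, a+b) on (0.00, 0.68) = 0.68
(~δ & ε) -> ((α & δ) | α)  [Reichenbach: 1 − a + a·b] with a=0.28, b=0.68 → 0.91

0.91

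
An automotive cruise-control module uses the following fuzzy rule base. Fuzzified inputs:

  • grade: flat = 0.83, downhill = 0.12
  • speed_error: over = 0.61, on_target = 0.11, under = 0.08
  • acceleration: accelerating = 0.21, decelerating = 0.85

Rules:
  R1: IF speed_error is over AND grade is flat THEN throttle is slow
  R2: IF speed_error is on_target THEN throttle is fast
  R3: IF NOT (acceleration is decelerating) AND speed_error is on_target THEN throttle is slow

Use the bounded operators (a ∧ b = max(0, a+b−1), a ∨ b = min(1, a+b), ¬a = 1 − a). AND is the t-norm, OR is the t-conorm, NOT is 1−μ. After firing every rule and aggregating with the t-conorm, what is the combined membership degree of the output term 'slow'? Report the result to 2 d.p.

R1: over=0.61, flat=0.83; AND[max(0, a+b−1)] → w = 0.44
R2: on_target=0.11 → w = 0.11
R3: ¬decelerating=1−0.85=0.15, on_target=0.11; AND[max(0, a+b−1)] → w = 0.00
Rules with consequent 'slow': {R1, R3} → strengths 0.44, 0.00
Aggregate via t-conorm [min(1, a+b)]: 0.44

0.44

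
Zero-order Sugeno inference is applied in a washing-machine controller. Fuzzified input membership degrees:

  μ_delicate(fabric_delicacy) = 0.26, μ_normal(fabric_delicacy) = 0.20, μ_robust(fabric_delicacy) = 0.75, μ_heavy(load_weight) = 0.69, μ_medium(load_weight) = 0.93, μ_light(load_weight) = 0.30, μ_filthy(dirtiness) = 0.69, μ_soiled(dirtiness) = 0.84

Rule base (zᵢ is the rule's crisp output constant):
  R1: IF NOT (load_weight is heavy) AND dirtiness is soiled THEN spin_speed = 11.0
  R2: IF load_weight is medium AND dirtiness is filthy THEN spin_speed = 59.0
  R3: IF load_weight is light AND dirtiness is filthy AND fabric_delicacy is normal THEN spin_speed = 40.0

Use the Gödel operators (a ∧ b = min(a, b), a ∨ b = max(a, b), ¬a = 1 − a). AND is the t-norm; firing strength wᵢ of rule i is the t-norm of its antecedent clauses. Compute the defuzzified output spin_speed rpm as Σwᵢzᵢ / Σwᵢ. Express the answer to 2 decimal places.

43.43

R1 (z=11.0): ¬heavy=1−0.69=0.31, soiled=0.84; AND[min(a, b)] → w = 0.31
R2 (z=59.0): medium=0.93, filthy=0.69; AND[min(a, b)] → w = 0.69
R3 (z=40.0): light=0.30, filthy=0.69, normal=0.20; AND[min(a, b)] → w = 0.20
Weighted average = (0.31·11.0 + 0.69·59.0 + 0.20·40.0) / (0.31 + 0.69 + 0.20)
  = 52.1200 / 1.2000 = 43.43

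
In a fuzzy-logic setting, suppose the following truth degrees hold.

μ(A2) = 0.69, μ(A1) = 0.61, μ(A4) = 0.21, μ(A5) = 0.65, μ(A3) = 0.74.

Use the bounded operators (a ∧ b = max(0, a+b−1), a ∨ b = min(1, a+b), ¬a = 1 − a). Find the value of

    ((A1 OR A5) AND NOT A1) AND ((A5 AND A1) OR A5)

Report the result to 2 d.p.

0.30

A1 OR A5 = min(1, a+b) on (0.61, 0.65) = 1.00
NOT A1 = 1 − 0.61 = 0.39
(A1 OR A5) AND NOT A1 = max(0, a+b−1) on (1.00, 0.39) = 0.39
A5 AND A1 = max(0, a+b−1) on (0.65, 0.61) = 0.26
(A5 AND A1) OR A5 = min(1, a+b) on (0.26, 0.65) = 0.91
((A1 OR A5) AND NOT A1) AND ((A5 AND A1) OR A5) = max(0, a+b−1) on (0.39, 0.91) = 0.30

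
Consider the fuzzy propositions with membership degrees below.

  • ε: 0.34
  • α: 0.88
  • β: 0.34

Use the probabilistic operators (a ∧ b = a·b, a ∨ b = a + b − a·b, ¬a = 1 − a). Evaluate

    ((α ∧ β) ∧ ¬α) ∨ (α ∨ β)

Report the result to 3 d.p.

α ∧ β = a·b on (0.8800, 0.3400) = 0.2992
¬α = 1 − 0.8800 = 0.1200
(α ∧ β) ∧ ¬α = a·b on (0.2992, 0.1200) = 0.0359
α ∨ β = a + b − a·b on (0.8800, 0.3400) = 0.9208
((α ∧ β) ∧ ¬α) ∨ (α ∨ β) = a + b − a·b on (0.0359, 0.9208) = 0.9236

0.924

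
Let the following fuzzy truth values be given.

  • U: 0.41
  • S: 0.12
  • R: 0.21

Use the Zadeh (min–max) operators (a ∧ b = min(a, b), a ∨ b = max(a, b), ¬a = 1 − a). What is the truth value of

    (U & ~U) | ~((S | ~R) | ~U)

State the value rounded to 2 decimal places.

0.41

~U = 1 − 0.41 = 0.59
U & ~U = min(a, b) on (0.41, 0.59) = 0.41
~R = 1 − 0.21 = 0.79
S | ~R = max(a, b) on (0.12, 0.79) = 0.79
~U = 1 − 0.41 = 0.59
(S | ~R) | ~U = max(a, b) on (0.79, 0.59) = 0.79
~((S | ~R) | ~U) = 1 − 0.79 = 0.21
(U & ~U) | ~((S | ~R) | ~U) = max(a, b) on (0.41, 0.21) = 0.41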